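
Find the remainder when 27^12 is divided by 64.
Use repeated squaring. Binary(12) = 1100. Walk through the bits of the exponent 12 left-to-right: at each bit after the leading one, square the running value, then multiply by 27 if the bit is 1 (always reducing mod 64):
  bit 1 = 1 (leading): start with 27.
  bit 2 = 1: square 27^2 = 729 ≡ 25; bit is 1, so multiply 25·27 = 675 ≡ 35 (mod 64).
  bit 3 = 0: square 35^2 = 1225 ≡ 9 (mod 64).
  bit 4 = 0: square 9^2 = 81 ≡ 17 (mod 64).
Final value: 27^12 ≡ 17 (mod 64).

Final answer: 17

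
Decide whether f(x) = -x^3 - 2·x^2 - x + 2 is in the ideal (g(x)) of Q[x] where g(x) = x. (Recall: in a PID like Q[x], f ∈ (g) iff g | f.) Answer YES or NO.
In Q[x] the ideal (g) consists of all multiples of g, so f ∈ (g) iff g | f, i.e. iff the remainder of f on division by g is 0. Divide f by g (g is monic, so eliminate the leading term of the running remainder at each step):
  leading term -x^3: subtract (-x^2)·g(x) = -x^3, leaving -2·x^2 - x + 2
  leading term -2·x^2: subtract (-2·x)·g(x) = -2·x^2, leaving 2 - x
  leading term -x: subtract (-1)·g(x) = -x, leaving 2
The remainder r(x) = 2 ≠ 0 (and deg r < deg g), so g ∤ f, i.e. f ∉ (g).

Final answer: NO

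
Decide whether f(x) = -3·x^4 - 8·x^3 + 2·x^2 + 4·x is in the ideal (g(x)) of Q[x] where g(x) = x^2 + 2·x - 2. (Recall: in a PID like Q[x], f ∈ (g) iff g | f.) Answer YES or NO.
In Q[x] the ideal (g) consists of all multiples of g, so f ∈ (g) iff g | f, i.e. iff the remainder of f on division by g is 0. Divide f by g (g is monic, so eliminate the leading term of the running remainder at each step):
  leading term -3·x^4: subtract (-3·x^2)·g(x) = -3·x^4 - 6·x^3 + 6·x^2, leaving -2·x^3 - 4·x^2 + 4·x
  leading term -2·x^3: subtract (-2·x)·g(x) = -2·x^3 - 4·x^2 + 4·x, leaving 0
The remainder is 0, so f(x) = g(x) · h(x) with h(x) = -3·x^2 - 2·x. Hence g | f, i.e. f ∈ (g).

Final answer: YES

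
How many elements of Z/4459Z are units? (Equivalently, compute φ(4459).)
Z/4459Z has φ(4459) = 3528 units

An element a ∈ Z/4459Z is a unit iff gcd(a, 4459) = 1, so the number of units is φ(4459). φ is multiplicative, with φ(p^e) = p^e − p^(e−1). Factorise 4459 = 7^3 · 13. Then
  φ(4459) = (7^3 − 7^2) · (13 − 1) = 294 · 12 = 3528.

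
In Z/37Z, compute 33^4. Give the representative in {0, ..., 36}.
34

Use repeated squaring. Binary(4) = 100. Walk through the bits of the exponent 4 left-to-right: at each bit after the leading one, square the running value, then multiply by 33 if the bit is 1 (always reducing mod 37):
  bit 1 = 1 (leading): start with 33.
  bit 2 = 0: square 33^2 = 1089 ≡ 16 (mod 37).
  bit 3 = 0: square 16^2 = 256 ≡ 34 (mod 37).
Final value: 33^4 ≡ 34 (mod 37).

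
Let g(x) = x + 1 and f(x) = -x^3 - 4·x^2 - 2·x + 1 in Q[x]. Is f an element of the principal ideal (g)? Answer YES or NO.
YES

In Q[x] the ideal (g) consists of all multiples of g, so f ∈ (g) iff g | f, i.e. iff the remainder of f on division by g is 0. Divide f by g (g is monic, so eliminate the leading term of the running remainder at each step):
  leading term -x^3: subtract (-x^2)·g(x) = -x^3 - x^2, leaving -3·x^2 - 2·x + 1
  leading term -3·x^2: subtract (-3·x)·g(x) = -3·x^2 - 3·x, leaving x + 1
  leading term x: subtract (1)·g(x) = x + 1, leaving 0
The remainder is 0, so f(x) = g(x) · h(x) with h(x) = -x^2 - 3·x + 1. Hence g | f, i.e. f ∈ (g).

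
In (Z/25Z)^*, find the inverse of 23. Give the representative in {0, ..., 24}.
23^(−1) ≡ 12 (mod 25)

Apply the extended Euclidean algorithm to (25, 23), tracking rows (r, s, t) with s·25 + t·23 = r. Each division r_prev = q·r_cur + r_new produces the new row as (previous row) − q·(current row):
  row A: (25, 1, 0)   [1·25 + 0·23 = 25]
  row B: (23, 0, 1)   [0·25 + 1·23 = 23]
  25 = 1·23 + 2   → row C = row A − 1·row B = (2, 1, −1)   [check: 1·25 − 1·23 = 2]
  23 = 11·2 + 1   → row D = row B − 11·row C = (1, −11, 12)   [check: −11·25 + 12·23 = 1]
  2 = 2·1 + 0   → remainder 0, stop. gcd = 1 (last nonzero row D).
The gcd is 1, so 23 is invertible mod 25. The last nonzero row gives −11·25 + 12·23 = 1, so t = 12. So 23^(−1) ≡ 12 (mod 25). Verify: 23 · 12 = 276 ≡ 1 (mod 25). ✓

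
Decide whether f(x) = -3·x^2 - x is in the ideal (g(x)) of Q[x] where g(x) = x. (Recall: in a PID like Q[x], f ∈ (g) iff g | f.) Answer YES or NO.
In Q[x] the ideal (g) consists of all multiples of g, so f ∈ (g) iff g | f, i.e. iff the remainder of f on division by g is 0. Divide f by g (g is monic, so eliminate the leading term of the running remainder at each step):
  leading term -3·x^2: subtract (-3·x)·g(x) = -3·x^2, leaving -x
  leading term -x: subtract (-1)·g(x) = -x, leaving 0
The remainder is 0, so f(x) = g(x) · h(x) with h(x) = -3·x - 1. Hence g | f, i.e. f ∈ (g).

Final answer: YES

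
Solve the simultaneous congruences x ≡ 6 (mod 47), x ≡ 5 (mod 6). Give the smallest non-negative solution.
x ≡ 53 (mod 282); the representative in [0, 282) is 53

The moduli 47, 6 are pairwise coprime, so by the CRT there is a unique solution mod 47·6 = 282.
Solve by successive substitution. Start with x ≡ 6 (mod 47).
  Combine with x ≡ 5 (mod 6): write x = 6 + 47·t and require 6 + 47·t ≡ 5 (mod 6), i.e. 47·t ≡ 5 − 6 ≡ 5 (mod 6). Since 47^(−1) ≡ 5 (mod 6) (47 ≡ 5 (mod 6)), t ≡ 5·5 ≡ 1 (mod 6). So x ≡ 6 + 47·1 = 53 (mod 282).
Unique solution in [0, 282): x = 53.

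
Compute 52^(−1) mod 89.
52^(−1) ≡ 12 (mod 89)

Apply the extended Euclidean algorithm to (89, 52), tracking rows (r, s, t) with s·89 + t·52 = r. Each division r_prev = q·r_cur + r_new produces the new row as (previous row) − q·(current row):
  row A: (89, 1, 0)   [1·89 + 0·52 = 89]
  row B: (52, 0, 1)   [0·89 + 1·52 = 52]
  89 = 1·52 + 37   → row C = row A − 1·row B = (37, 1, −1)   [check: 1·89 − 1·52 = 37]
  52 = 1·37 + 15   → row D = row B − 1·row C = (15, −1, 2)   [check: −1·89 + 2·52 = 15]
  37 = 2·15 + 7   → row E = row C − 2·row D = (7, 3, −5)   [check: 3·89 − 5·52 = 7]
  15 = 2·7 + 1   → row F = row D − 2·row E = (1, −7, 12)   [check: −7·89 + 12·52 = 1]
  7 = 7·1 + 0   → remainder 0, stop. gcd = 1 (last nonzero row F).
The gcd is 1, so 52 is invertible mod 89. The last nonzero row gives −7·89 + 12·52 = 1, so t = 12. So 52^(−1) ≡ 12 (mod 89). Verify: 52 · 12 = 624 ≡ 1 (mod 89). ✓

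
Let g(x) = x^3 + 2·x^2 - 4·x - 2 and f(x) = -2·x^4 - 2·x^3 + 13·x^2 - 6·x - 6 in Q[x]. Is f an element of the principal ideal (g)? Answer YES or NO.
NO

In Q[x] the ideal (g) consists of all multiples of g, so f ∈ (g) iff g | f, i.e. iff the remainder of f on division by g is 0. Divide f by g (g is monic, so eliminate the leading term of the running remainder at each step):
  leading term -2·x^4: subtract (-2·x)·g(x) = -2·x^4 - 4·x^3 + 8·x^2 + 4·x, leaving 2·x^3 + 5·x^2 - 10·x - 6
  leading term 2·x^3: subtract (2)·g(x) = 2·x^3 + 4·x^2 - 8·x - 4, leaving x^2 - 2·x - 2
The remainder r(x) = x^2 - 2·x - 2 ≠ 0 (and deg r < deg g), so g ∤ f, i.e. f ∉ (g).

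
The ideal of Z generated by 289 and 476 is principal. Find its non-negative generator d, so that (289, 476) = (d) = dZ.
(289, 476) = (17); d = 17

In the PID Z, (a, b) is generated by gcd(a, b). Compute gcd(476, 289) with the extended Euclidean algorithm, tracking rows (r, s, t) with s·476 + t·289 = r:
  row A: (476, 1, 0)   [1·476 + 0·289 = 476]
  row B: (289, 0, 1)   [0·476 + 1·289 = 289]
  476 = 1·289 + 187   → row C = row A − 1·row B = (187, 1, −1)   [check: 1·476 − 1·289 = 187]
  289 = 1·187 + 102   → row D = row B − 1·row C = (102, −1, 2)   [check: −1·476 + 2·289 = 102]
  187 = 1·102 + 85   → row E = row C − 1·row D = (85, 2, −3)   [check: 2·476 − 3·289 = 85]
  102 = 1·85 + 17   → row F = row D − 1·row E = (17, −3, 5)   [check: −3·476 + 5·289 = 17]
  85 = 5·17 + 0   → remainder 0, stop. gcd = 17 (last nonzero row F).
So gcd(289, 476) = 17, with Bézout identity −3·476 + 5·289 = 17. Containment (⊇): the Bézout identity exhibits 17 as an element of (289, 476), giving (17) ⊆ (289, 476). Containment (⊆): since 17 | 289 and 17 | 476 (289 = 17·17, 476 = 17·28), every Z-linear combination of 289 and 476 is divisible by 17, so (289, 476) ⊆ (17). Therefore (289, 476) = (17), d = 17.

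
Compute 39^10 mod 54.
Use repeated squaring. Binary(10) = 1010. Walk through the bits of the exponent 10 left-to-right: at each bit after the leading one, square the running value, then multiply by 39 if the bit is 1 (always reducing mod 54):
  bit 1 = 1 (leading): start with 39.
  bit 2 = 0: square 39^2 = 1521 ≡ 9 (mod 54).
  bit 3 = 1: square 9^2 = 81 ≡ 27; bit is 1, so multiply 27·39 = 1053 ≡ 27 (mod 54).
  bit 4 = 0: square 27^2 = 729 ≡ 27 (mod 54).
Final value: 39^10 ≡ 27 (mod 54).

Final answer: 27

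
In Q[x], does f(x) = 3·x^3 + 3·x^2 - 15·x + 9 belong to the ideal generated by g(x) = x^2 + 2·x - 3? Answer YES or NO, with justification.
In Q[x] the ideal (g) consists of all multiples of g, so f ∈ (g) iff g | f, i.e. iff the remainder of f on division by g is 0. Divide f by g (g is monic, so eliminate the leading term of the running remainder at each step):
  leading term 3·x^3: subtract (3·x)·g(x) = 3·x^3 + 6·x^2 - 9·x, leaving -3·x^2 - 6·x + 9
  leading term -3·x^2: subtract (-3)·g(x) = -3·x^2 - 6·x + 9, leaving 0
The remainder is 0, so f(x) = g(x) · h(x) with h(x) = 3·x - 3. Hence g | f, i.e. f ∈ (g).

Final answer: YES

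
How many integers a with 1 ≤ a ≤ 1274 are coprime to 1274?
The number of a ∈ {1, ..., 1274} with gcd(a, 1274) = 1 is by definition Euler's totient φ(1274). φ is multiplicative, with φ(p^e) = p^e − p^(e−1). Factorise 1274 = 2 · 7^2 · 13. Then
  φ(1274) = (2 − 1) · (7^2 − 7^1) · (13 − 1) = 1 · 42 · 12 = 504.
So there are 504 such integers.

Final answer: 504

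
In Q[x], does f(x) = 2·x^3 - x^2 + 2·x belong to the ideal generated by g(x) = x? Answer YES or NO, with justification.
YES

In Q[x] the ideal (g) consists of all multiples of g, so f ∈ (g) iff g | f, i.e. iff the remainder of f on division by g is 0. Divide f by g (g is monic, so eliminate the leading term of the running remainder at each step):
  leading term 2·x^3: subtract (2·x^2)·g(x) = 2·x^3, leaving -x^2 + 2·x
  leading term -x^2: subtract (-x)·g(x) = -x^2, leaving 2·x
  leading term 2·x: subtract (2)·g(x) = 2·x, leaving 0
The remainder is 0, so f(x) = g(x) · h(x) with h(x) = 2·x^2 - x + 2. Hence g | f, i.e. f ∈ (g).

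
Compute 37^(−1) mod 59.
Apply the extended Euclidean algorithm to (59, 37), tracking rows (r, s, t) with s·59 + t·37 = r. Each division r_prev = q·r_cur + r_new produces the new row as (previous row) − q·(current row):
  row A: (59, 1, 0)   [1·59 + 0·37 = 59]
  row B: (37, 0, 1)   [0·59 + 1·37 = 37]
  59 = 1·37 + 22   → row C = row A − 1·row B = (22, 1, −1)   [check: 1·59 − 1·37 = 22]
  37 = 1·22 + 15   → row D = row B − 1·row C = (15, −1, 2)   [check: −1·59 + 2·37 = 15]
  22 = 1·15 + 7   → row E = row C − 1·row D = (7, 2, −3)   [check: 2·59 − 3·37 = 7]
  15 = 2·7 + 1   → row F = row D − 2·row E = (1, −5, 8)   [check: −5·59 + 8·37 = 1]
  7 = 7·1 + 0   → remainder 0, stop. gcd = 1 (last nonzero row F).
The gcd is 1, so 37 is invertible mod 59. The last nonzero row gives −5·59 + 8·37 = 1, so t = 8. So 37^(−1) ≡ 8 (mod 59). Verify: 37 · 8 = 296 ≡ 1 (mod 59). ✓

Final answer: 37^(−1) ≡ 8 (mod 59)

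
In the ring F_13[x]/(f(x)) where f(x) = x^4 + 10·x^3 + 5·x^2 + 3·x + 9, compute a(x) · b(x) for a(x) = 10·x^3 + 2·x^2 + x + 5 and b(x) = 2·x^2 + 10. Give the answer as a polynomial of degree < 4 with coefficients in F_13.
Multiply as integer polynomials: a · b = 20·x^5 + 4·x^4 + 102·x^3 + 30·x^2 + 10·x + 50. Reducing coefficients mod 13: a · b ≡ 7·x^5 + 4·x^4 + 11·x^3 + 4·x^2 + 10·x + 11. Now divide by f(x) = x^4 + 10·x^3 + 5·x^2 + 3·x + 9 in F_13[x], eliminating the leading term at each step:
  leading term 7·x^5: subtract (7·x)·f(x) = 7·x^5 + 5·x^4 + 9·x^3 + 8·x^2 + 11·x, leaving 12·x^4 + 2·x^3 + 9·x^2 + 12·x + 11 (coefficients mod 13)
  leading term 12·x^4: subtract (12)·f(x) = 12·x^4 + 3·x^3 + 8·x^2 + 10·x + 4, leaving 12·x^3 + x^2 + 2·x + 7 (coefficients mod 13)
The degree is now < 4, so this is the remainder. Hence a · b ≡ 12·x^3 + x^2 + 2·x + 7 in F_13[x]/(f).

Final answer: a · b ≡ 12·x^3 + x^2 + 2·x + 7 (mod f(x))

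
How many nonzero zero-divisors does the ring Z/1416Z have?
Z/1416Z has 951 nonzero zero-divisors

In Z/1416Z each nonzero element is either a unit (gcd with 1416 is 1) or a zero-divisor (gcd > 1). The number of units is φ(1416): factorise 1416 = 2^3 · 3 · 59, so φ(1416) = (2^3 − 2^2) · (3 − 1) · (59 − 1) = 4 · 2 · 58 = 464. The nonzero elements number 1416 − 1 = 1415. Hence the nonzero zero-divisors number 1415 − 464 = 951.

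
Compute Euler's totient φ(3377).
φ(3377) = 3060

φ is multiplicative, with φ(p^e) = p^e − p^(e−1). Factorise 3377 = 11 · 307. Then
  φ(3377) = (11 − 1) · (307 − 1) = 10 · 306 = 3060.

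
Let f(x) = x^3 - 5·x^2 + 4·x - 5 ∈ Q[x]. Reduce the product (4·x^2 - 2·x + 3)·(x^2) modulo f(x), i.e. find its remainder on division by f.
a · b ≡ 77·x^2 - 52·x + 90 (mod f(x))

First multiply in Q[x] without reducing: a · b = 4·x^4 - 2·x^3 + 3·x^2. Now divide by f(x) = x^3 - 5·x^2 + 4·x - 5, eliminating the leading term at each step:
  leading term 4·x^4: subtract (4·x)·f(x) = 4·x^4 - 20·x^3 + 16·x^2 - 20·x, leaving 18·x^3 - 13·x^2 + 20·x
  leading term 18·x^3: subtract (18)·f(x) = 18·x^3 - 90·x^2 + 72·x - 90, leaving 77·x^2 - 52·x + 90
The degree is now < 3, so this is the remainder. Hence a · b ≡ 77·x^2 - 52·x + 90 in Q[x]/(f).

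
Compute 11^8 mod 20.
Use repeated squaring. Binary(8) = 1000. Walk through the bits of the exponent 8 left-to-right: at each bit after the leading one, square the running value, then multiply by 11 if the bit is 1 (always reducing mod 20):
  bit 1 = 1 (leading): start with 11.
  bit 2 = 0: square 11^2 = 121 ≡ 1 (mod 20).
  bit 3 = 0: square 1^2 = 1 (mod 20).
  bit 4 = 0: square 1^2 = 1 (mod 20).
Final value: 11^8 ≡ 1 (mod 20).

Final answer: 1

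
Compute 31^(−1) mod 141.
Apply the extended Euclidean algorithm to (141, 31), tracking rows (r, s, t) with s·141 + t·31 = r. Each division r_prev = q·r_cur + r_new produces the new row as (previous row) − q·(current row):
  row A: (141, 1, 0)   [1·141 + 0·31 = 141]
  row B: (31, 0, 1)   [0·141 + 1·31 = 31]
  141 = 4·31 + 17   → row C = row A − 4·row B = (17, 1, −4)   [check: 1·141 − 4·31 = 17]
  31 = 1·17 + 14   → row D = row B − 1·row C = (14, −1, 5)   [check: −1·141 + 5·31 = 14]
  17 = 1·14 + 3   → row E = row C − 1·row D = (3, 2, −9)   [check: 2·141 − 9·31 = 3]
  14 = 4·3 + 2   → row F = row D − 4·row E = (2, −9, 41)   [check: −9·141 + 41·31 = 2]
  3 = 1·2 + 1   → row G = row E − 1·row F = (1, 11, −50)   [check: 11·141 − 50·31 = 1]
  2 = 2·1 + 0   → remainder 0, stop. gcd = 1 (last nonzero row G).
The gcd is 1, so 31 is invertible mod 141. The last nonzero row gives 11·141 − 50·31 = 1, so t = −50. So 31^(−1) ≡ −50 ≡ 91 (mod 141). Verify: 31 · 91 = 2821 ≡ 1 (mod 141). ✓

Final answer: 31^(−1) ≡ 91 (mod 141)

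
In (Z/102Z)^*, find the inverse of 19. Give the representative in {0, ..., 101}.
19^(−1) ≡ 43 (mod 102)

Apply the extended Euclidean algorithm to (102, 19), tracking rows (r, s, t) with s·102 + t·19 = r. Each division r_prev = q·r_cur + r_new produces the new row as (previous row) − q·(current row):
  row A: (102, 1, 0)   [1·102 + 0·19 = 102]
  row B: (19, 0, 1)   [0·102 + 1·19 = 19]
  102 = 5·19 + 7   → row C = row A − 5·row B = (7, 1, −5)   [check: 1·102 − 5·19 = 7]
  19 = 2·7 + 5   → row D = row B − 2·row C = (5, −2, 11)   [check: −2·102 + 11·19 = 5]
  7 = 1·5 + 2   → row E = row C − 1·row D = (2, 3, −16)   [check: 3·102 − 16·19 = 2]
  5 = 2·2 + 1   → row F = row D − 2·row E = (1, −8, 43)   [check: −8·102 + 43·19 = 1]
  2 = 2·1 + 0   → remainder 0, stop. gcd = 1 (last nonzero row F).
The gcd is 1, so 19 is invertible mod 102. The last nonzero row gives −8·102 + 43·19 = 1, so t = 43. So 19^(−1) ≡ 43 (mod 102). Verify: 19 · 43 = 817 ≡ 1 (mod 102). ✓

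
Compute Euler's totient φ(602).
φ(602) = 252

φ is multiplicative, with φ(p^e) = p^e − p^(e−1). Factorise 602 = 2 · 7 · 43. Then
  φ(602) = (2 − 1) · (7 − 1) · (43 − 1) = 1 · 6 · 42 = 252.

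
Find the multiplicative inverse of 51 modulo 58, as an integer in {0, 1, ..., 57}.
Apply the extended Euclidean algorithm to (58, 51), tracking rows (r, s, t) with s·58 + t·51 = r. Each division r_prev = q·r_cur + r_new produces the new row as (previous row) − q·(current row):
  row A: (58, 1, 0)   [1·58 + 0·51 = 58]
  row B: (51, 0, 1)   [0·58 + 1·51 = 51]
  58 = 1·51 + 7   → row C = row A − 1·row B = (7, 1, −1)   [check: 1·58 − 1·51 = 7]
  51 = 7·7 + 2   → row D = row B − 7·row C = (2, −7, 8)   [check: −7·58 + 8·51 = 2]
  7 = 3·2 + 1   → row E = row C − 3·row D = (1, 22, −25)   [check: 22·58 − 25·51 = 1]
  2 = 2·1 + 0   → remainder 0, stop. gcd = 1 (last nonzero row E).
The gcd is 1, so 51 is invertible mod 58. The last nonzero row gives 22·58 − 25·51 = 1, so t = −25. So 51^(−1) ≡ −25 ≡ 33 (mod 58). Verify: 51 · 33 = 1683 ≡ 1 (mod 58). ✓

Final answer: 51^(−1) ≡ 33 (mod 58)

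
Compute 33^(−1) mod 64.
33^(−1) ≡ 33 (mod 64)

Apply the extended Euclidean algorithm to (64, 33), tracking rows (r, s, t) with s·64 + t·33 = r. Each division r_prev = q·r_cur + r_new produces the new row as (previous row) − q·(current row):
  row A: (64, 1, 0)   [1·64 + 0·33 = 64]
  row B: (33, 0, 1)   [0·64 + 1·33 = 33]
  64 = 1·33 + 31   → row C = row A − 1·row B = (31, 1, −1)   [check: 1·64 − 1·33 = 31]
  33 = 1·31 + 2   → row D = row B − 1·row C = (2, −1, 2)   [check: −1·64 + 2·33 = 2]
  31 = 15·2 + 1   → row E = row C − 15·row D = (1, 16, −31)   [check: 16·64 − 31·33 = 1]
  2 = 2·1 + 0   → remainder 0, stop. gcd = 1 (last nonzero row E).
The gcd is 1, so 33 is invertible mod 64. The last nonzero row gives 16·64 − 31·33 = 1, so t = −31. So 33^(−1) ≡ −31 ≡ 33 (mod 64). Verify: 33 · 33 = 1089 ≡ 1 (mod 64). ✓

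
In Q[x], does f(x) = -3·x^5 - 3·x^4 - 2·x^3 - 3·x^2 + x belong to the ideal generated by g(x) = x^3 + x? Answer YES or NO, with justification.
YES

In Q[x] the ideal (g) consists of all multiples of g, so f ∈ (g) iff g | f, i.e. iff the remainder of f on division by g is 0. Divide f by g (g is monic, so eliminate the leading term of the running remainder at each step):
  leading term -3·x^5: subtract (-3·x^2)·g(x) = -3·x^5 - 3·x^3, leaving -3·x^4 + x^3 - 3·x^2 + x
  leading term -3·x^4: subtract (-3·x)·g(x) = -3·x^4 - 3·x^2, leaving x^3 + x
  leading term x^3: subtract (1)·g(x) = x^3 + x, leaving 0
The remainder is 0, so f(x) = g(x) · h(x) with h(x) = -3·x^2 - 3·x + 1. Hence g | f, i.e. f ∈ (g).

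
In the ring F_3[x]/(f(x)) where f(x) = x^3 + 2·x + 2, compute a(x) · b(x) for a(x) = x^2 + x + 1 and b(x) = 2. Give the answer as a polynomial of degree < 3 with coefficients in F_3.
Multiply as integer polynomials: a · b = 2·x^2 + 2·x + 2. Reducing coefficients mod 3: a · b ≡ 2·x^2 + 2·x + 2. This already has degree < 3, so no reduction by f is needed. Hence a · b ≡ 2·x^2 + 2·x + 2 in F_3[x]/(f).

Final answer: a · b ≡ 2·x^2 + 2·x + 2 (mod f(x))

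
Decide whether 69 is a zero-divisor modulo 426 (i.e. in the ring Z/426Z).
gcd(69, 426) = 3 > 1, so 69 is not a unit in Z/426Z. In Z/nZ every nonzero non-unit is a zero-divisor: explicitly, take b = 426/gcd = 142 ≠ 0 (mod 426); then 69·142 = 9798 = 23·426, i.e. 69·142 ≡ 0 (mod 426). So 69 is a zero-divisor.

Final answer: YES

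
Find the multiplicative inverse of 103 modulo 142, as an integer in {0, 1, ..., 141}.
Apply the extended Euclidean algorithm to (142, 103), tracking rows (r, s, t) with s·142 + t·103 = r. Each division r_prev = q·r_cur + r_new produces the new row as (previous row) − q·(current row):
  row A: (142, 1, 0)   [1·142 + 0·103 = 142]
  row B: (103, 0, 1)   [0·142 + 1·103 = 103]
  142 = 1·103 + 39   → row C = row A − 1·row B = (39, 1, −1)   [check: 1·142 − 1·103 = 39]
  103 = 2·39 + 25   → row D = row B − 2·row C = (25, −2, 3)   [check: −2·142 + 3·103 = 25]
  39 = 1·25 + 14   → row E = row C − 1·row D = (14, 3, −4)   [check: 3·142 − 4·103 = 14]
  25 = 1·14 + 11   → row F = row D − 1·row E = (11, −5, 7)   [check: −5·142 + 7·103 = 11]
  14 = 1·11 + 3   → row G = row E − 1·row F = (3, 8, −11)   [check: 8·142 − 11·103 = 3]
  11 = 3·3 + 2   → row H = row F − 3·row G = (2, −29, 40)   [check: −29·142 + 40·103 = 2]
  3 = 1·2 + 1   → row I = row G − 1·row H = (1, 37, −51)   [check: 37·142 − 51·103 = 1]
  2 = 2·1 + 0   → remainder 0, stop. gcd = 1 (last nonzero row I).
The gcd is 1, so 103 is invertible mod 142. The last nonzero row gives 37·142 − 51·103 = 1, so t = −51. So 103^(−1) ≡ −51 ≡ 91 (mod 142). Verify: 103 · 91 = 9373 ≡ 1 (mod 142). ✓

Final answer: 103^(−1) ≡ 91 (mod 142)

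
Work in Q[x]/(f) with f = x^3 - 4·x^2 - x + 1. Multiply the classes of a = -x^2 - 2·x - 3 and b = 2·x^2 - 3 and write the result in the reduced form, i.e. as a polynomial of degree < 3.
First multiply in Q[x] without reducing: a · b = -2·x^4 - 4·x^3 - 3·x^2 + 6·x + 9. Now divide by f(x) = x^3 - 4·x^2 - x + 1, eliminating the leading term at each step:
  leading term -2·x^4: subtract (-2·x)·f(x) = -2·x^4 + 8·x^3 + 2·x^2 - 2·x, leaving -12·x^3 - 5·x^2 + 8·x + 9
  leading term -12·x^3: subtract (-12)·f(x) = -12·x^3 + 48·x^2 + 12·x - 12, leaving -53·x^2 - 4·x + 21
The degree is now < 3, so this is the remainder. Hence a · b ≡ -53·x^2 - 4·x + 21 in Q[x]/(f).

Final answer: a · b ≡ -53·x^2 - 4·x + 21 (mod f(x))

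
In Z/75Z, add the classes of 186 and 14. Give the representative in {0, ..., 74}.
Reduce the summands first: 186 ≡ 36 (mod 75), so 186 + 14 ≡ 36 + 14 (mod 75). 36 + 14 = 50; 50 = 0·75 + 50, so (186 + 14) mod 75 = 50.

Final answer: 50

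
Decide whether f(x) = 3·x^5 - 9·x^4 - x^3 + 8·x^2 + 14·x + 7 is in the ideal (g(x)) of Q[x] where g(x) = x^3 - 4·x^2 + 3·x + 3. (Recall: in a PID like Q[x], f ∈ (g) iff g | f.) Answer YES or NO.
In Q[x] the ideal (g) consists of all multiples of g, so f ∈ (g) iff g | f, i.e. iff the remainder of f on division by g is 0. Divide f by g (g is monic, so eliminate the leading term of the running remainder at each step):
  leading term 3·x^5: subtract (3·x^2)·g(x) = 3·x^5 - 12·x^4 + 9·x^3 + 9·x^2, leaving 3·x^4 - 10·x^3 - x^2 + 14·x + 7
  leading term 3·x^4: subtract (3·x)·g(x) = 3·x^4 - 12·x^3 + 9·x^2 + 9·x, leaving 2·x^3 - 10·x^2 + 5·x + 7
  leading term 2·x^3: subtract (2)·g(x) = 2·x^3 - 8·x^2 + 6·x + 6, leaving -2·x^2 - x + 1
The remainder r(x) = -2·x^2 - x + 1 ≠ 0 (and deg r < deg g), so g ∤ f, i.e. f ∉ (g).

Final answer: NO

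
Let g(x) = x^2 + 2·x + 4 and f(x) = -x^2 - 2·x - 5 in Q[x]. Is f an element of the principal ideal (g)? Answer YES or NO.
In Q[x] the ideal (g) consists of all multiples of g, so f ∈ (g) iff g | f, i.e. iff the remainder of f on division by g is 0. Divide f by g (g is monic, so eliminate the leading term of the running remainder at each step):
  leading term -x^2: subtract (-1)·g(x) = -x^2 - 2·x - 4, leaving -1
The remainder r(x) = -1 ≠ 0 (and deg r < deg g), so g ∤ f, i.e. f ∉ (g).

Final answer: NO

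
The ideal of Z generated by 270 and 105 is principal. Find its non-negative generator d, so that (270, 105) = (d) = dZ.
In the PID Z, (a, b) is generated by gcd(a, b). Compute gcd(270, 105) with the extended Euclidean algorithm, tracking rows (r, s, t) with s·270 + t·105 = r:
  row A: (270, 1, 0)   [1·270 + 0·105 = 270]
  row B: (105, 0, 1)   [0·270 + 1·105 = 105]
  270 = 2·105 + 60   → row C = row A − 2·row B = (60, 1, −2)   [check: 1·270 − 2·105 = 60]
  105 = 1·60 + 45   → row D = row B − 1·row C = (45, −1, 3)   [check: −1·270 + 3·105 = 45]
  60 = 1·45 + 15   → row E = row C − 1·row D = (15, 2, −5)   [check: 2·270 − 5·105 = 15]
  45 = 3·15 + 0   → remainder 0, stop. gcd = 15 (last nonzero row E).
So gcd(270, 105) = 15, with Bézout identity 2·270 − 5·105 = 15. Containment (⊇): the Bézout identity exhibits 15 as an element of (270, 105), giving (15) ⊆ (270, 105). Containment (⊆): since 15 | 270 and 15 | 105 (270 = 15·18, 105 = 15·7), every Z-linear combination of 270 and 105 is divisible by 15, so (270, 105) ⊆ (15). Therefore (270, 105) = (15), d = 15.

Final answer: (270, 105) = (15); d = 15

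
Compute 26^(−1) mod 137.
Apply the extended Euclidean algorithm to (137, 26), tracking rows (r, s, t) with s·137 + t·26 = r. Each division r_prev = q·r_cur + r_new produces the new row as (previous row) − q·(current row):
  row A: (137, 1, 0)   [1·137 + 0·26 = 137]
  row B: (26, 0, 1)   [0·137 + 1·26 = 26]
  137 = 5·26 + 7   → row C = row A − 5·row B = (7, 1, −5)   [check: 1·137 − 5·26 = 7]
  26 = 3·7 + 5   → row D = row B − 3·row C = (5, −3, 16)   [check: −3·137 + 16·26 = 5]
  7 = 1·5 + 2   → row E = row C − 1·row D = (2, 4, −21)   [check: 4·137 − 21·26 = 2]
  5 = 2·2 + 1   → row F = row D − 2·row E = (1, −11, 58)   [check: −11·137 + 58·26 = 1]
  2 = 2·1 + 0   → remainder 0, stop. gcd = 1 (last nonzero row F).
The gcd is 1, so 26 is invertible mod 137. The last nonzero row gives −11·137 + 58·26 = 1, so t = 58. So 26^(−1) ≡ 58 (mod 137). Verify: 26 · 58 = 1508 ≡ 1 (mod 137). ✓

Final answer: 26^(−1) ≡ 58 (mod 137)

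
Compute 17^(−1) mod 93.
Apply the extended Euclidean algorithm to (93, 17), tracking rows (r, s, t) with s·93 + t·17 = r. Each division r_prev = q·r_cur + r_new produces the new row as (previous row) − q·(current row):
  row A: (93, 1, 0)   [1·93 + 0·17 = 93]
  row B: (17, 0, 1)   [0·93 + 1·17 = 17]
  93 = 5·17 + 8   → row C = row A − 5·row B = (8, 1, −5)   [check: 1·93 − 5·17 = 8]
  17 = 2·8 + 1   → row D = row B − 2·row C = (1, −2, 11)   [check: −2·93 + 11·17 = 1]
  8 = 8·1 + 0   → remainder 0, stop. gcd = 1 (last nonzero row D).
The gcd is 1, so 17 is invertible mod 93. The last nonzero row gives −2·93 + 11·17 = 1, so t = 11. So 17^(−1) ≡ 11 (mod 93). Verify: 17 · 11 = 187 ≡ 1 (mod 93). ✓

Final answer: 17^(−1) ≡ 11 (mod 93)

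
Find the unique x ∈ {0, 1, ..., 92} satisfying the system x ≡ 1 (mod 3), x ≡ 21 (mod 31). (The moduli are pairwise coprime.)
x ≡ 52 (mod 93); the representative in [0, 93) is 52

The moduli 3, 31 are pairwise coprime, so by the CRT there is a unique solution mod 3·31 = 93.
Solve by successive substitution. Start with x ≡ 1 (mod 3).
  Combine with x ≡ 21 (mod 31): write x = 1 + 3·t and require 1 + 3·t ≡ 21 (mod 31), i.e. 3·t ≡ 21 − 1 ≡ 20 (mod 31). Since 3^(−1) ≡ 21 (mod 31), t ≡ 21·20 ≡ 17 (mod 31). So x ≡ 1 + 3·17 = 52 (mod 93).
Unique solution in [0, 93): x = 52.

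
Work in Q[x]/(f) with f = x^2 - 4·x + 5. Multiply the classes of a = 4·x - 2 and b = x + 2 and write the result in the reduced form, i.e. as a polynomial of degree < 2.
a · b ≡ 22·x - 24 (mod f(x))

First multiply in Q[x] without reducing: a · b = 4·x^2 + 6·x - 4. Now divide by f(x) = x^2 - 4·x + 5, eliminating the leading term at each step:
  leading term 4·x^2: subtract (4)·f(x) = 4·x^2 - 16·x + 20, leaving 22·x - 24
The degree is now < 2, so this is the remainder. Hence a · b ≡ 22·x - 24 in Q[x]/(f).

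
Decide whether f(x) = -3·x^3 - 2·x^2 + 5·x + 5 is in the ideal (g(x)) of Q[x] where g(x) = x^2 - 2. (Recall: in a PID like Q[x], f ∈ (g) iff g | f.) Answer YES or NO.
In Q[x] the ideal (g) consists of all multiples of g, so f ∈ (g) iff g | f, i.e. iff the remainder of f on division by g is 0. Divide f by g (g is monic, so eliminate the leading term of the running remainder at each step):
  leading term -3·x^3: subtract (-3·x)·g(x) = -3·x^3 + 6·x, leaving -2·x^2 - x + 5
  leading term -2·x^2: subtract (-2)·g(x) = 4 - 2·x^2, leaving 1 - x
The remainder r(x) = 1 - x ≠ 0 (and deg r < deg g), so g ∤ f, i.e. f ∉ (g).

Final answer: NO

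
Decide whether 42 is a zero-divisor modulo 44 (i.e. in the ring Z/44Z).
gcd(42, 44) = 2 > 1, so 42 is not a unit in Z/44Z. In Z/nZ every nonzero non-unit is a zero-divisor: explicitly, take b = 44/gcd = 22 ≠ 0 (mod 44); then 42·22 = 924 = 21·44, i.e. 42·22 ≡ 0 (mod 44). So 42 is a zero-divisor.

Final answer: YES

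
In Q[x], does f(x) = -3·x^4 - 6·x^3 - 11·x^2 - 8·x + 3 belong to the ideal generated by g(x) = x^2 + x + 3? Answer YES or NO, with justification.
In Q[x] the ideal (g) consists of all multiples of g, so f ∈ (g) iff g | f, i.e. iff the remainder of f on division by g is 0. Divide f by g (g is monic, so eliminate the leading term of the running remainder at each step):
  leading term -3·x^4: subtract (-3·x^2)·g(x) = -3·x^4 - 3·x^3 - 9·x^2, leaving -3·x^3 - 2·x^2 - 8·x + 3
  leading term -3·x^3: subtract (-3·x)·g(x) = -3·x^3 - 3·x^2 - 9·x, leaving x^2 + x + 3
  leading term x^2: subtract (1)·g(x) = x^2 + x + 3, leaving 0
The remainder is 0, so f(x) = g(x) · h(x) with h(x) = -3·x^2 - 3·x + 1. Hence g | f, i.e. f ∈ (g).

Final answer: YES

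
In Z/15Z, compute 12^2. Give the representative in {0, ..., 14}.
9

Use repeated squaring. Binary(2) = 10. Walk through the bits of the exponent 2 left-to-right: at each bit after the leading one, square the running value, then multiply by 12 if the bit is 1 (always reducing mod 15):
  bit 1 = 1 (leading): start with 12.
  bit 2 = 0: square 12^2 = 144 ≡ 9 (mod 15).
Final value: 12^2 ≡ 9 (mod 15).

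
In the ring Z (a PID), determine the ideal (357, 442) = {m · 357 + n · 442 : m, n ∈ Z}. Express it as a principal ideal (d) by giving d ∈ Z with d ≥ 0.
(357, 442) = (17); d = 17

In the PID Z, (a, b) is generated by gcd(a, b). Compute gcd(442, 357) with the extended Euclidean algorithm, tracking rows (r, s, t) with s·442 + t·357 = r:
  row A: (442, 1, 0)   [1·442 + 0·357 = 442]
  row B: (357, 0, 1)   [0·442 + 1·357 = 357]
  442 = 1·357 + 85   → row C = row A − 1·row B = (85, 1, −1)   [check: 1·442 − 1·357 = 85]
  357 = 4·85 + 17   → row D = row B − 4·row C = (17, −4, 5)   [check: −4·442 + 5·357 = 17]
  85 = 5·17 + 0   → remainder 0, stop. gcd = 17 (last nonzero row D).
So gcd(357, 442) = 17, with Bézout identity −4·442 + 5·357 = 17. Containment (⊇): the Bézout identity exhibits 17 as an element of (357, 442), giving (17) ⊆ (357, 442). Containment (⊆): since 17 | 357 and 17 | 442 (357 = 17·21, 442 = 17·26), every Z-linear combination of 357 and 442 is divisible by 17, so (357, 442) ⊆ (17). Therefore (357, 442) = (17), d = 17.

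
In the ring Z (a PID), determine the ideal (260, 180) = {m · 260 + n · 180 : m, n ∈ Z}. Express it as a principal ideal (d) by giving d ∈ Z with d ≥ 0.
In the PID Z, (a, b) is generated by gcd(a, b). Compute gcd(260, 180) with the extended Euclidean algorithm, tracking rows (r, s, t) with s·260 + t·180 = r:
  row A: (260, 1, 0)   [1·260 + 0·180 = 260]
  row B: (180, 0, 1)   [0·260 + 1·180 = 180]
  260 = 1·180 + 80   → row C = row A − 1·row B = (80, 1, −1)   [check: 1·260 − 1·180 = 80]
  180 = 2·80 + 20   → row D = row B − 2·row C = (20, −2, 3)   [check: −2·260 + 3·180 = 20]
  80 = 4·20 + 0   → remainder 0, stop. gcd = 20 (last nonzero row D).
So gcd(260, 180) = 20, with Bézout identity −2·260 + 3·180 = 20. Containment (⊇): the Bézout identity exhibits 20 as an element of (260, 180), giving (20) ⊆ (260, 180). Containment (⊆): since 20 | 260 and 20 | 180 (260 = 20·13, 180 = 20·9), every Z-linear combination of 260 and 180 is divisible by 20, so (260, 180) ⊆ (20). Therefore (260, 180) = (20), d = 20.

Final answer: (260, 180) = (20); d = 20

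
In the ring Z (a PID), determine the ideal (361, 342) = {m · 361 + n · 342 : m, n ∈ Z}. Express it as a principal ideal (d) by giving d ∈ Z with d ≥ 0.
In the PID Z, (a, b) is generated by gcd(a, b). Compute gcd(361, 342) with the extended Euclidean algorithm, tracking rows (r, s, t) with s·361 + t·342 = r:
  row A: (361, 1, 0)   [1·361 + 0·342 = 361]
  row B: (342, 0, 1)   [0·361 + 1·342 = 342]
  361 = 1·342 + 19   → row C = row A − 1·row B = (19, 1, −1)   [check: 1·361 − 1·342 = 19]
  342 = 18·19 + 0   → remainder 0, stop. gcd = 19 (last nonzero row C).
So gcd(361, 342) = 19, with Bézout identity 1·361 − 1·342 = 19. Containment (⊇): the Bézout identity exhibits 19 as an element of (361, 342), giving (19) ⊆ (361, 342). Containment (⊆): since 19 | 361 and 19 | 342 (361 = 19·19, 342 = 19·18), every Z-linear combination of 361 and 342 is divisible by 19, so (361, 342) ⊆ (19). Therefore (361, 342) = (19), d = 19.

Final answer: (361, 342) = (19); d = 19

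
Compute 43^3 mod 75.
Use repeated squaring. Binary(3) = 11. Walk through the bits of the exponent 3 left-to-right: at each bit after the leading one, square the running value, then multiply by 43 if the bit is 1 (always reducing mod 75):
  bit 1 = 1 (leading): start with 43.
  bit 2 = 1: square 43^2 = 1849 ≡ 49; bit is 1, so multiply 49·43 = 2107 ≡ 7 (mod 75).
Final value: 43^3 ≡ 7 (mod 75).

Final answer: 7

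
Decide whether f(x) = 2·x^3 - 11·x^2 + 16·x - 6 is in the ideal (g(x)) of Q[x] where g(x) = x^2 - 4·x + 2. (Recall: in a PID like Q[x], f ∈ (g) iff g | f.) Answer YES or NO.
In Q[x] the ideal (g) consists of all multiples of g, so f ∈ (g) iff g | f, i.e. iff the remainder of f on division by g is 0. Divide f by g (g is monic, so eliminate the leading term of the running remainder at each step):
  leading term 2·x^3: subtract (2·x)·g(x) = 2·x^3 - 8·x^2 + 4·x, leaving -3·x^2 + 12·x - 6
  leading term -3·x^2: subtract (-3)·g(x) = -3·x^2 + 12·x - 6, leaving 0
The remainder is 0, so f(x) = g(x) · h(x) with h(x) = 2·x - 3. Hence g | f, i.e. f ∈ (g).

Final answer: YES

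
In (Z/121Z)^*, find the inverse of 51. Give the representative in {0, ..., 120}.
51^(−1) ≡ 19 (mod 121)

Apply the extended Euclidean algorithm to (121, 51), tracking rows (r, s, t) with s·121 + t·51 = r. Each division r_prev = q·r_cur + r_new produces the new row as (previous row) − q·(current row):
  row A: (121, 1, 0)   [1·121 + 0·51 = 121]
  row B: (51, 0, 1)   [0·121 + 1·51 = 51]
  121 = 2·51 + 19   → row C = row A − 2·row B = (19, 1, −2)   [check: 1·121 − 2·51 = 19]
  51 = 2·19 + 13   → row D = row B − 2·row C = (13, −2, 5)   [check: −2·121 + 5·51 = 13]
  19 = 1·13 + 6   → row E = row C − 1·row D = (6, 3, −7)   [check: 3·121 − 7·51 = 6]
  13 = 2·6 + 1   → row F = row D − 2·row E = (1, −8, 19)   [check: −8·121 + 19·51 = 1]
  6 = 6·1 + 0   → remainder 0, stop. gcd = 1 (last nonzero row F).
The gcd is 1, so 51 is invertible mod 121. The last nonzero row gives −8·121 + 19·51 = 1, so t = 19. So 51^(−1) ≡ 19 (mod 121). Verify: 51 · 19 = 969 ≡ 1 (mod 121). ✓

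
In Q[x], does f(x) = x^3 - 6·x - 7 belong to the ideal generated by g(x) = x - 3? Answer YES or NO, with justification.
In Q[x] the ideal (g) consists of all multiples of g, so f ∈ (g) iff g | f, i.e. iff the remainder of f on division by g is 0. Divide f by g (g is monic, so eliminate the leading term of the running remainder at each step):
  leading term x^3: subtract (x^2)·g(x) = x^3 - 3·x^2, leaving 3·x^2 - 6·x - 7
  leading term 3·x^2: subtract (3·x)·g(x) = 3·x^2 - 9·x, leaving 3·x - 7
  leading term 3·x: subtract (3)·g(x) = 3·x - 9, leaving 2
The remainder r(x) = 2 ≠ 0 (and deg r < deg g), so g ∤ f, i.e. f ∉ (g).

Final answer: NO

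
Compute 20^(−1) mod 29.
Apply the extended Euclidean algorithm to (29, 20), tracking rows (r, s, t) with s·29 + t·20 = r. Each division r_prev = q·r_cur + r_new produces the new row as (previous row) − q·(current row):
  row A: (29, 1, 0)   [1·29 + 0·20 = 29]
  row B: (20, 0, 1)   [0·29 + 1·20 = 20]
  29 = 1·20 + 9   → row C = row A − 1·row B = (9, 1, −1)   [check: 1·29 − 1·20 = 9]
  20 = 2·9 + 2   → row D = row B − 2·row C = (2, −2, 3)   [check: −2·29 + 3·20 = 2]
  9 = 4·2 + 1   → row E = row C − 4·row D = (1, 9, −13)   [check: 9·29 − 13·20 = 1]
  2 = 2·1 + 0   → remainder 0, stop. gcd = 1 (last nonzero row E).
The gcd is 1, so 20 is invertible mod 29. The last nonzero row gives 9·29 − 13·20 = 1, so t = −13. So 20^(−1) ≡ −13 ≡ 16 (mod 29). Verify: 20 · 16 = 320 ≡ 1 (mod 29). ✓

Final answer: 20^(−1) ≡ 16 (mod 29)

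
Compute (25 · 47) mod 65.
5

Both factors are already reduced mod 65. 25 · 47 = 1175. Dividing by 65: 1175 = 18·65 + 5. So (25 · 47) mod 65 = 5.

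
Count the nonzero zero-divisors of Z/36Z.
In Z/36Z each nonzero element is either a unit (gcd with 36 is 1) or a zero-divisor (gcd > 1). The number of units is φ(36): factorise 36 = 2^2 · 3^2, so φ(36) = (2^2 − 2^1) · (3^2 − 3^1) = 2 · 6 = 12. The nonzero elements number 36 − 1 = 35. Hence the nonzero zero-divisors number 35 − 12 = 23.

Final answer: Z/36Z has 23 nonzero zero-divisors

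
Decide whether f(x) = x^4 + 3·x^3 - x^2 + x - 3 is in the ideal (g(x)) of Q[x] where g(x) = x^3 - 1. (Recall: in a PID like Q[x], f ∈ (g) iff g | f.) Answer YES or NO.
In Q[x] the ideal (g) consists of all multiples of g, so f ∈ (g) iff g | f, i.e. iff the remainder of f on division by g is 0. Divide f by g (g is monic, so eliminate the leading term of the running remainder at each step):
  leading term x^4: subtract (x)·g(x) = x^4 - x, leaving 3·x^3 - x^2 + 2·x - 3
  leading term 3·x^3: subtract (3)·g(x) = 3·x^3 - 3, leaving -x^2 + 2·x
The remainder r(x) = -x^2 + 2·x ≠ 0 (and deg r < deg g), so g ∤ f, i.e. f ∉ (g).

Final answer: NO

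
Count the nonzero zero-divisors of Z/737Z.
Z/737Z has 76 nonzero zero-divisors

In Z/737Z each nonzero element is either a unit (gcd with 737 is 1) or a zero-divisor (gcd > 1). The number of units is φ(737): factorise 737 = 11 · 67, so φ(737) = (11 − 1) · (67 − 1) = 10 · 66 = 660. The nonzero elements number 737 − 1 = 736. Hence the nonzero zero-divisors number 736 − 660 = 76.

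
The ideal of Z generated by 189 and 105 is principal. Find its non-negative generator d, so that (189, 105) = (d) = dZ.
(189, 105) = (21); d = 21

In the PID Z, (a, b) is generated by gcd(a, b). Compute gcd(189, 105) with the extended Euclidean algorithm, tracking rows (r, s, t) with s·189 + t·105 = r:
  row A: (189, 1, 0)   [1·189 + 0·105 = 189]
  row B: (105, 0, 1)   [0·189 + 1·105 = 105]
  189 = 1·105 + 84   → row C = row A − 1·row B = (84, 1, −1)   [check: 1·189 − 1·105 = 84]
  105 = 1·84 + 21   → row D = row B − 1·row C = (21, −1, 2)   [check: −1·189 + 2·105 = 21]
  84 = 4·21 + 0   → remainder 0, stop. gcd = 21 (last nonzero row D).
So gcd(189, 105) = 21, with Bézout identity −1·189 + 2·105 = 21. Containment (⊇): the Bézout identity exhibits 21 as an element of (189, 105), giving (21) ⊆ (189, 105). Containment (⊆): since 21 | 189 and 21 | 105 (189 = 21·9, 105 = 21·5), every Z-linear combination of 189 and 105 is divisible by 21, so (189, 105) ⊆ (21). Therefore (189, 105) = (21), d = 21.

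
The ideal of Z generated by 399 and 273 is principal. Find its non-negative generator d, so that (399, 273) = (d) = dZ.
(399, 273) = (21); d = 21

In the PID Z, (a, b) is generated by gcd(a, b). Compute gcd(399, 273) with the extended Euclidean algorithm, tracking rows (r, s, t) with s·399 + t·273 = r:
  row A: (399, 1, 0)   [1·399 + 0·273 = 399]
  row B: (273, 0, 1)   [0·399 + 1·273 = 273]
  399 = 1·273 + 126   → row C = row A − 1·row B = (126, 1, −1)   [check: 1·399 − 1·273 = 126]
  273 = 2·126 + 21   → row D = row B − 2·row C = (21, −2, 3)   [check: −2·399 + 3·273 = 21]
  126 = 6·21 + 0   → remainder 0, stop. gcd = 21 (last nonzero row D).
So gcd(399, 273) = 21, with Bézout identity −2·399 + 3·273 = 21. Containment (⊇): the Bézout identity exhibits 21 as an element of (399, 273), giving (21) ⊆ (399, 273). Containment (⊆): since 21 | 399 and 21 | 273 (399 = 21·19, 273 = 21·13), every Z-linear combination of 399 and 273 is divisible by 21, so (399, 273) ⊆ (21). Therefore (399, 273) = (21), d = 21.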